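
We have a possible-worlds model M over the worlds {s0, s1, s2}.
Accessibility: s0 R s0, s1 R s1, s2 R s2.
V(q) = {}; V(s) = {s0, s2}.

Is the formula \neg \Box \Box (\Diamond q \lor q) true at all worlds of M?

Let φ = \neg \Box \Box (\Diamond q \lor q). Evaluate φ at each world:
  s0 (successors {s0}): φ is true.
  s1 (successors {s1}): φ is true.
  s2 (successors {s2}): φ is true.
For instance, at s1:
  At s1: \Box \Box (\Diamond q \lor q) is false, so \neg \Box \Box (\Diamond q \lor q) is true.
    At s1: \Box \Box (\Diamond q \lor q) requires \Box (\Diamond q \lor q) at every successor {s1}.
      \Box (\Diamond q \lor q) fails at s1, so \Box \Box (\Diamond q \lor q) is false at s1.

Yes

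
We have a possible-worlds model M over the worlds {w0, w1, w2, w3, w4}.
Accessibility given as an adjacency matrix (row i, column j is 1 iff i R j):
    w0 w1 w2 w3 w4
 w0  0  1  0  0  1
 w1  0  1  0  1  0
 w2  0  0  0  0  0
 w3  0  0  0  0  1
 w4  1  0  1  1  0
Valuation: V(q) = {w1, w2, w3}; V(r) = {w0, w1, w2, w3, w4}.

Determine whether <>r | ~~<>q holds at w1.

At w1: <>r is true, ~~<>q is true, so <>r | ~~<>q is true.
  At w1: <>r requires r at some successor in {w1, w3}.
    r holds at w1, so <>r is true at w1.
  At w1: ~<>q is false, so ~~<>q is true.
    At w1: <>q is true, so ~<>q is false.
      At w1: <>q requires q at some successor in {w1, w3}.
        q holds at w1, so <>q is true at w1.

Yes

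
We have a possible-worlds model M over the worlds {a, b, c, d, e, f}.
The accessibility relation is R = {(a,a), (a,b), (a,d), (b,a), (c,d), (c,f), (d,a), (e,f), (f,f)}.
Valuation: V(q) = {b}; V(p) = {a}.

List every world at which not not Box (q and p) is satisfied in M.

Let φ = not not Box (q and p). Evaluate φ at each world:
  a (successors {a, b, d}): φ is false.
  b (successors {a}): φ is false.
  c (successors {d, f}): φ is false.
  d (successors {a}): φ is false.
  e (successors {f}): φ is false.
  f (successors {f}): φ is false.
For instance, at f:
  At f: not Box (q and p) is true, so not not Box (q and p) is false.
    At f: Box (q and p) is false, so not Box (q and p) is true.
      At f: Box (q and p) requires q and p at every successor {f}.
        q and p fails at f, so Box (q and p) is false at f.
Satisfying worlds: none.

none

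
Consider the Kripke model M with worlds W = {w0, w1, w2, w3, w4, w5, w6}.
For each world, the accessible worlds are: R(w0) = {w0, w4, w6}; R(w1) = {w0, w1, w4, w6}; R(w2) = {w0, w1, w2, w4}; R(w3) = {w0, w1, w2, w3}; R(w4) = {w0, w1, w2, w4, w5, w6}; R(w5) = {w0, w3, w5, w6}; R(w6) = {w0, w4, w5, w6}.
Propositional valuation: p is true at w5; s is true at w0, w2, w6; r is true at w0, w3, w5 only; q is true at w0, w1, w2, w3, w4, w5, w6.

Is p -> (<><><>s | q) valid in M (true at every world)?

Recall that <>ψ holds at a world iff ψ holds at some accessible world.
Let φ = p -> (<><><>s | q). Evaluate φ at each world:
  w0 (successors {w0, w4, w6}): φ is true.
  w1 (successors {w0, w1, w4, w6}): φ is true.
  w2 (successors {w0, w1, w2, w4}): φ is true.
  w3 (successors {w0, w1, w2, w3}): φ is true.
  w4 (successors {w0, w1, w2, w4, w5, w6}): φ is true.
  w5 (successors {w0, w3, w5, w6}): φ is true.
  w6 (successors {w0, w4, w5, w6}): φ is true.
For instance, at w3:
  At w3: p is false, <><><>s | q is true, so p -> (<><><>s | q) is true.
    At w3: <><><>s is true, q is true, so <><><>s | q is true.
      At w3: <><><>s requires <><>s at some successor in {w0, w1, w2, w3}.
        <><>s holds at w0, so <><><>s is true at w3.

Yes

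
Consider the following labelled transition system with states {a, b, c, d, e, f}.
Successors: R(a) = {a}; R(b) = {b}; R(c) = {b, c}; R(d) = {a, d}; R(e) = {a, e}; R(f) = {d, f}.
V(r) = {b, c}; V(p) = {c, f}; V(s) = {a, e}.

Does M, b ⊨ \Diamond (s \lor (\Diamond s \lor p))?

No

Recall that \Diamond ψ holds at a world iff ψ holds at some accessible world.
At b: \Diamond (s \lor (\Diamond s \lor p)) requires s \lor (\Diamond s \lor p) at some successor in {b}.
  At b: s \lor (\Diamond s \lor p) is false.
So \Diamond (s \lor (\Diamond s \lor p)) is false at b.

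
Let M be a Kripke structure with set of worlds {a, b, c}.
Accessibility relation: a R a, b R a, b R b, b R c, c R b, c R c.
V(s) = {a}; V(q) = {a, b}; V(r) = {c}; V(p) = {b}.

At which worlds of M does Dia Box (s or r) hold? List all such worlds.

a, b

Recall that Box ψ holds at a world iff ψ holds at every accessible world, and Dia ψ holds iff ψ holds at some accessible world.
Let φ = Dia Box (s or r). Evaluate φ at each world:
  a (successors {a}): φ is true.
  b (successors {a, b, c}): φ is true.
  c (successors {b, c}): φ is false.
For instance, at c:
  At c: Dia Box (s or r) requires Box (s or r) at some successor in {b, c}.
    At b: Box (s or r) is false.
    At c: Box (s or r) is false.
  So Dia Box (s or r) is false at c.
Satisfying worlds: {a, b}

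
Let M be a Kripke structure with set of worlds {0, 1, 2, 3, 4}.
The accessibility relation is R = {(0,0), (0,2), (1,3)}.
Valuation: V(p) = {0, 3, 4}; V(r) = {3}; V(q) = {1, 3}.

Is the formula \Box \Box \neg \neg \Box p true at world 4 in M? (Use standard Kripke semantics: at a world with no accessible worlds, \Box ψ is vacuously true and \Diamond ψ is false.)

Yes

At 4: no accessible worlds, so \Box \Box \neg \neg \Box p holds vacuously.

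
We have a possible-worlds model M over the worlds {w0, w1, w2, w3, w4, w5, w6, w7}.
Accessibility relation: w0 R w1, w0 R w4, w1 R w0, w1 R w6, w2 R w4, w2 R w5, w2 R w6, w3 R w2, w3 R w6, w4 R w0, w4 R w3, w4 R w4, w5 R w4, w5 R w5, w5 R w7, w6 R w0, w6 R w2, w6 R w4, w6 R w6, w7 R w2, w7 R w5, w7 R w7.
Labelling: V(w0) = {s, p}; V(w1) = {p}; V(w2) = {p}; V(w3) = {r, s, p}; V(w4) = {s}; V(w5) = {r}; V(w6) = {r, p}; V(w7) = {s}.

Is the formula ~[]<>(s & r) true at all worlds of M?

Recall that []ψ holds at a world iff ψ holds at every accessible world, and <>ψ holds iff ψ holds at some accessible world.
Let φ = ~[]<>(s & r). Evaluate φ at each world:
  w0 (successors {w1, w4}): φ is true.
  w1 (successors {w0, w6}): φ is true.
  w2 (successors {w4, w5, w6}): φ is true.
  w3 (successors {w2, w6}): φ is true.
  w4 (successors {w0, w3, w4}): φ is true.
  w5 (successors {w4, w5, w7}): φ is true.
  w6 (successors {w0, w2, w4, w6}): φ is true.
  w7 (successors {w2, w5, w7}): φ is true.
For instance, at w2:
  At w2: []<>(s & r) is false, so ~[]<>(s & r) is true.
    At w2: []<>(s & r) requires <>(s & r) at every successor {w4, w5, w6}.
      <>(s & r) fails at w5, so []<>(s & r) is false at w2.

Yes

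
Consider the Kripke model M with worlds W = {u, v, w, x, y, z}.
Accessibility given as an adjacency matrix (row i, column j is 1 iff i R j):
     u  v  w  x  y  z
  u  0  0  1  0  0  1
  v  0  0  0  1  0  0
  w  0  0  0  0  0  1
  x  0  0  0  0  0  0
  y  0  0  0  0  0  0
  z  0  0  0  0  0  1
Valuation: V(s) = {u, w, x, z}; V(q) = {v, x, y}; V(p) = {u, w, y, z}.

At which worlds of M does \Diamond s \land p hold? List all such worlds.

Let φ = \Diamond s \land p. Evaluate φ at each world:
  u (successors {w, z}): φ is true.
  v (successors {x}): φ is false.
  w (successors {z}): φ is true.
  x (successors ∅): φ is false.
  y (successors ∅): φ is false.
  z (successors {z}): φ is true.
For instance, at z:
  At z: \Diamond s is true, p is true, so \Diamond s \land p is true.
    At z: \Diamond s requires s at some successor in {z}.
      s holds at z, so \Diamond s is true at z.
Satisfying worlds: {u, w, z}

u, w, z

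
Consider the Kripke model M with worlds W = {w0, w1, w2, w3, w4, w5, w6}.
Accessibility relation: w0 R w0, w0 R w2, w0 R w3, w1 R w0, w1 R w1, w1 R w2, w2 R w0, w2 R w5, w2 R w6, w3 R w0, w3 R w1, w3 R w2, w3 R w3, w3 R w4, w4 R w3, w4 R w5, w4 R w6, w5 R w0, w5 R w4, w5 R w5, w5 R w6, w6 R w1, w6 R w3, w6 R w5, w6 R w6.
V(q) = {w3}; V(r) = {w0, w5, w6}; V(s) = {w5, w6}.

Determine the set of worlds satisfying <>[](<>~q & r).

Let φ = <>[](<>~q & r). Evaluate φ at each world:
  w0 (successors {w0, w2, w3}): φ is true.
  w1 (successors {w0, w1, w2}): φ is true.
  w2 (successors {w0, w5, w6}): φ is false.
  w3 (successors {w0, w1, w2, w3, w4}): φ is true.
  w4 (successors {w3, w5, w6}): φ is false.
  w5 (successors {w0, w4, w5, w6}): φ is false.
  w6 (successors {w1, w3, w5, w6}): φ is false.
For instance, at w6:
  At w6: <>[](<>~q & r) requires [](<>~q & r) at some successor in {w1, w3, w5, w6}.
    At w1: [](<>~q & r) is false.
    At w3: [](<>~q & r) is false.
    At w5: [](<>~q & r) is false.
    At w6: [](<>~q & r) is false.
  So <>[](<>~q & r) is false at w6.
Satisfying worlds: {w0, w1, w3}

w0, w1, w3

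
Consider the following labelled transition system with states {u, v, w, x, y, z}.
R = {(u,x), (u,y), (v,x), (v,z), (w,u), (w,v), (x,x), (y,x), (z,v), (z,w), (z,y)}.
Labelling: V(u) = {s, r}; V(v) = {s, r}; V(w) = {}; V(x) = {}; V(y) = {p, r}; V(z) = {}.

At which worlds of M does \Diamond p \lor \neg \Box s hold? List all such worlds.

u, v, x, y, z

Let φ = \Diamond p \lor \neg \Box s. Evaluate φ at each world:
  u (successors {x, y}): φ is true.
  v (successors {x, z}): φ is true.
  w (successors {u, v}): φ is false.
  x (successors {x}): φ is true.
  y (successors {x}): φ is true.
  z (successors {v, w, y}): φ is true.
For instance, at w:
  At w: \Diamond p is false, \neg \Box s is false, so \Diamond p \lor \neg \Box s is false.
    At w: \Diamond p requires p at some successor in {u, v}.
      At u: p is false.
      At v: p is false.
    So \Diamond p is false at w.
    At w: \Box s is true, so \neg \Box s is false.
      At w: \Box s requires s at every successor {u, v}.
        At u: s is true.
        At v: s is true.
      So \Box s is true at w.
Satisfying worlds: {u, v, x, y, z}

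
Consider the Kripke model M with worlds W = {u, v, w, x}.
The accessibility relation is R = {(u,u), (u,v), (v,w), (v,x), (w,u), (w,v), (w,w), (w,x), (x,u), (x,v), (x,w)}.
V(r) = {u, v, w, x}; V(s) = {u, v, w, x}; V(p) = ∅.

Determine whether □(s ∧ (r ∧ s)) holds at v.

Yes

At v: □(s ∧ (r ∧ s)) requires s ∧ (r ∧ s) at every successor {w, x}.
  At w: s ∧ (r ∧ s) is true.
  At x: s ∧ (r ∧ s) is true.
So □(s ∧ (r ∧ s)) is true at v.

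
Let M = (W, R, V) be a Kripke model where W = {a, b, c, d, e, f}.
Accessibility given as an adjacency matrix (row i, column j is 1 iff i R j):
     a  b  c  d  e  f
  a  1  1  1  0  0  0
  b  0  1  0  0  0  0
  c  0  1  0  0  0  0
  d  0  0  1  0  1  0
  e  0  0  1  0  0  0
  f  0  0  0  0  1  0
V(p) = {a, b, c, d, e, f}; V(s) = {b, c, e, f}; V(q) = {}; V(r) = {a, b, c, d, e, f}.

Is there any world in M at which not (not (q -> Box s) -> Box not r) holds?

Recall that Box ψ holds at a world iff ψ holds at every accessible world, and Dia ψ holds iff ψ holds at some accessible world.
Let φ = not (not (q -> Box s) -> Box not r). Evaluate φ at each world:
  a (successors {a, b, c}): φ is false.
  b (successors {b}): φ is false.
  c (successors {b}): φ is false.
  d (successors {c, e}): φ is false.
  e (successors {c}): φ is false.
  f (successors {e}): φ is false.
For instance, at b:
  At b: not (q -> Box s) -> Box not r is true, so not (not (q -> Box s) -> Box not r) is false.
    At b: not (q -> Box s) is false, Box not r is false, so not (q -> Box s) -> Box not r is true.
      At b: q -> Box s is true, so not (q -> Box s) is false.
      At b: Box not r requires not r at every successor {b}.
        not r fails at b, so Box not r is false at b.

No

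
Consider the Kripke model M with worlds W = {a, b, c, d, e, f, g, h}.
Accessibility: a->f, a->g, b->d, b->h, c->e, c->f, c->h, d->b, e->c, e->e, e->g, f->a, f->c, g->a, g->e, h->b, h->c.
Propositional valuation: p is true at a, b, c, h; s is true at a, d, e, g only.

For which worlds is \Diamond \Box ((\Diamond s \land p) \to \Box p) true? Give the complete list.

d, e, f, g, h

Let φ = \Diamond \Box ((\Diamond s \land p) \to \Box p). Evaluate φ at each world:
  a (successors {f, g}): φ is false.
  b (successors {d, h}): φ is false.
  c (successors {e, f, h}): φ is false.
  d (successors {b}): φ is true.
  e (successors {c, e, g}): φ is true.
  f (successors {a, c}): φ is true.
  g (successors {a, e}): φ is true.
  h (successors {b, c}): φ is true.
For instance, at f:
  At f: \Diamond \Box ((\Diamond s \land p) \to \Box p) requires \Box ((\Diamond s \land p) \to \Box p) at some successor in {a, c}.
    \Box ((\Diamond s \land p) \to \Box p) holds at a, so \Diamond \Box ((\Diamond s \land p) \to \Box p) is true at f.
      At a: \Box ((\Diamond s \land p) \to \Box p) requires (\Diamond s \land p) \to \Box p at every successor {f, g}.
        At f: (\Diamond s \land p) \to \Box p is true.
        At g: (\Diamond s \land p) \to \Box p is true.
      So \Box ((\Diamond s \land p) \to \Box p) is true at a.
Satisfying worlds: {d, e, f, g, h}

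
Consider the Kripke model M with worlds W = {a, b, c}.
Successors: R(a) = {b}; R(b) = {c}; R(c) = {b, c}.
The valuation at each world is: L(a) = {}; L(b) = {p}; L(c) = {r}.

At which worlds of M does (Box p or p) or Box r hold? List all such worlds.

Recall that Box ψ holds at a world iff ψ holds at every accessible world, and Dia ψ holds iff ψ holds at some accessible world.
Let φ = (Box p or p) or Box r. Evaluate φ at each world:
  a (successors {b}): φ is true.
  b (successors {c}): φ is true.
  c (successors {b, c}): φ is false.
For instance, at a:
  At a: Box p or p is true, Box r is false, so (Box p or p) or Box r is true.
    At a: Box p is true, p is false, so Box p or p is true.
      At a: Box p requires p at every successor {b}.
        At b: p is true.
      So Box p is true at a.
    At a: Box r requires r at every successor {b}.
      r fails at b, so Box r is false at a.
Satisfying worlds: {a, b}

a, b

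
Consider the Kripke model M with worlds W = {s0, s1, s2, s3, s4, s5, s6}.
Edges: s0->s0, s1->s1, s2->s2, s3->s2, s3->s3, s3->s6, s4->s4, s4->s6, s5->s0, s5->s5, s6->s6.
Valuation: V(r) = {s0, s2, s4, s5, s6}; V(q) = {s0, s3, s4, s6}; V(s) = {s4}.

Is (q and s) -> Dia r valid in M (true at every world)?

Yes

Let φ = (q and s) -> Dia r. Evaluate φ at each world:
  s0 (successors {s0}): φ is true.
  s1 (successors {s1}): φ is true.
  s2 (successors {s2}): φ is true.
  s3 (successors {s2, s3, s6}): φ is true.
  s4 (successors {s4, s6}): φ is true.
  s5 (successors {s0, s5}): φ is true.
  s6 (successors {s6}): φ is true.
For instance, at s1:
  At s1: q and s is false, Dia r is false, so (q and s) -> Dia r is true.
    At s1: Dia r requires r at some successor in {s1}.
      At s1: r is false.
    So Dia r is false at s1.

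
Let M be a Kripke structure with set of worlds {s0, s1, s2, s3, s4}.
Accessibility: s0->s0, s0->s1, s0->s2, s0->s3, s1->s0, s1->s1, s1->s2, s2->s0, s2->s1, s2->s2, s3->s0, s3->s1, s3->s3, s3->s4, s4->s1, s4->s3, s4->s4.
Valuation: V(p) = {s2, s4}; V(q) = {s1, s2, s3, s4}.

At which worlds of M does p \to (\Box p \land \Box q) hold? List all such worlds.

Recall that \Box ψ holds at a world iff ψ holds at every accessible world, and \Diamond ψ holds iff ψ holds at some accessible world.
Let φ = p \to (\Box p \land \Box q). Evaluate φ at each world:
  s0 (successors {s0, s1, s2, s3}): φ is true.
  s1 (successors {s0, s1, s2}): φ is true.
  s2 (successors {s0, s1, s2}): φ is false.
  s3 (successors {s0, s1, s3, s4}): φ is true.
  s4 (successors {s1, s3, s4}): φ is false.
For instance, at s4:
  At s4: p is true, \Box p \land \Box q is false, so p \to (\Box p \land \Box q) is false.
    At s4: \Box p is false, \Box q is true, so \Box p \land \Box q is false.
      At s4: \Box p requires p at every successor {s1, s3, s4}.
        p fails at s1, so \Box p is false at s4.
      At s4: \Box q requires q at every successor {s1, s3, s4}.
        At s1: q is true.
        At s3: q is true.
        At s4: q is true.
      So \Box q is true at s4.
Satisfying worlds: {s0, s1, s3}

s0, s1, s3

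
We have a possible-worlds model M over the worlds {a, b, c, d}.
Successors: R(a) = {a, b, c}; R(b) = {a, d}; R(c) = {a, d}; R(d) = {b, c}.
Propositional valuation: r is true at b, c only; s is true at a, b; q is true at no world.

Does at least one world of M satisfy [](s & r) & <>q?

Let φ = [](s & r) & <>q. Evaluate φ at each world:
  a (successors {a, b, c}): φ is false.
  b (successors {a, d}): φ is false.
  c (successors {a, d}): φ is false.
  d (successors {b, c}): φ is false.
For instance, at d:
  At d: [](s & r) is false, <>q is false, so [](s & r) & <>q is false.
    At d: [](s & r) requires s & r at every successor {b, c}.
      s & r fails at c, so [](s & r) is false at d.
    At d: <>q requires q at some successor in {b, c}.
      At b: q is false.
      At c: q is false.
    So <>q is false at d.

No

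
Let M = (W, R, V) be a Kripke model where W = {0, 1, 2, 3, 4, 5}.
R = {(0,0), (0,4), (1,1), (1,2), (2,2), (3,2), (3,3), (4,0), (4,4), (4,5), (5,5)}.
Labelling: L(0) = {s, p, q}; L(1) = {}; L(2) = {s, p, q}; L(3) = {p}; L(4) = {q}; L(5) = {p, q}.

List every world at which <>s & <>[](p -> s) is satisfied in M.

0, 1, 2, 3, 4

Let φ = <>s & <>[](p -> s). Evaluate φ at each world:
  0 (successors {0, 4}): φ is true.
  1 (successors {1, 2}): φ is true.
  2 (successors {2}): φ is true.
  3 (successors {2, 3}): φ is true.
  4 (successors {0, 4, 5}): φ is true.
  5 (successors {5}): φ is false.
For instance, at 0:
  At 0: <>s is true, <>[](p -> s) is true, so <>s & <>[](p -> s) is true.
    At 0: <>s requires s at some successor in {0, 4}.
      s holds at 0, so <>s is true at 0.
    At 0: <>[](p -> s) requires [](p -> s) at some successor in {0, 4}.
      [](p -> s) holds at 0, so <>[](p -> s) is true at 0.
Satisfying worlds: {0, 1, 2, 3, 4}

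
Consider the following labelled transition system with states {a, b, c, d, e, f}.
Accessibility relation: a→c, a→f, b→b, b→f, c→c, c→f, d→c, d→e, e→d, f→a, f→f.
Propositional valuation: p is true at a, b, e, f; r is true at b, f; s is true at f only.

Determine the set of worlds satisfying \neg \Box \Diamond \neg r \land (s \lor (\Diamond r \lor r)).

Recall that \Box ψ holds at a world iff ψ holds at every accessible world, and \Diamond ψ holds iff ψ holds at some accessible world.
Let φ = \neg \Box \Diamond \neg r \land (s \lor (\Diamond r \lor r)). Evaluate φ at each world:
  a (successors {c, f}): φ is false.
  b (successors {b, f}): φ is true.
  c (successors {c, f}): φ is false.
  d (successors {c, e}): φ is false.
  e (successors {d}): φ is false.
  f (successors {a, f}): φ is false.
For instance, at f:
  At f: \neg \Box \Diamond \neg r is false, s \lor (\Diamond r \lor r) is true, so \neg \Box \Diamond \neg r \land (s \lor (\Diamond r \lor r)) is false.
    At f: \Box \Diamond \neg r is true, so \neg \Box \Diamond \neg r is false.
      At f: \Box \Diamond \neg r requires \Diamond \neg r at every successor {a, f}.
        At a: \Diamond \neg r is true.
        At f: \Diamond \neg r is true.
      So \Box \Diamond \neg r is true at f.
    At f: s is true, \Diamond r \lor r is true, so s \lor (\Diamond r \lor r) is true.
      At f: \Diamond r is true, r is true, so \Diamond r \lor r is true.
Satisfying worlds: {b}

b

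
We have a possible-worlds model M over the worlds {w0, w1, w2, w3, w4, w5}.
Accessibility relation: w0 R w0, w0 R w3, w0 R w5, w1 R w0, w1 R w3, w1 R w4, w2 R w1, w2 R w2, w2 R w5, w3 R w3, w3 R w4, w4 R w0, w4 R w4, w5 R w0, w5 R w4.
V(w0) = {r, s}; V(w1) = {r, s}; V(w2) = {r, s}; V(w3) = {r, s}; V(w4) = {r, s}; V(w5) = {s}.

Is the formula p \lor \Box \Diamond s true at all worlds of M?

Recall that \Box ψ holds at a world iff ψ holds at every accessible world, and \Diamond ψ holds iff ψ holds at some accessible world.
Let φ = p \lor \Box \Diamond s. Evaluate φ at each world:
  w0 (successors {w0, w3, w5}): φ is true.
  w1 (successors {w0, w3, w4}): φ is true.
  w2 (successors {w1, w2, w5}): φ is true.
  w3 (successors {w3, w4}): φ is true.
  w4 (successors {w0, w4}): φ is true.
  w5 (successors {w0, w4}): φ is true.
For instance, at w2:
  At w2: p is false, \Box \Diamond s is true, so p \lor \Box \Diamond s is true.
    At w2: \Box \Diamond s requires \Diamond s at every successor {w1, w2, w5}.
      At w1: \Diamond s is true.
      At w2: \Diamond s is true.
      At w5: \Diamond s is true.
    So \Box \Diamond s is true at w2.

Yes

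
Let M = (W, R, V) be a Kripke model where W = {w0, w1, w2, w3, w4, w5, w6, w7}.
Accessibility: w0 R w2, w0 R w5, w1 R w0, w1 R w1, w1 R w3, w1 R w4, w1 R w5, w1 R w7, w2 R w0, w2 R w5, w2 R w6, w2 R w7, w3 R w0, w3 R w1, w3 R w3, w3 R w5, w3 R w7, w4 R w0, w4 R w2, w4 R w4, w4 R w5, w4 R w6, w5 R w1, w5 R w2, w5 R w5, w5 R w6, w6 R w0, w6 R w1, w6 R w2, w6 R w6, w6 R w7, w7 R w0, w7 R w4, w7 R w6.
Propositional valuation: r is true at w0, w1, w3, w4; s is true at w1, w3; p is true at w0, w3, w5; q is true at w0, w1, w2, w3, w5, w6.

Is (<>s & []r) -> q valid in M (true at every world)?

Yes

Let φ = (<>s & []r) -> q. Evaluate φ at each world:
  w0 (successors {w2, w5}): φ is true.
  w1 (successors {w0, w1, w3, w4, w5, w7}): φ is true.
  w2 (successors {w0, w5, w6, w7}): φ is true.
  w3 (successors {w0, w1, w3, w5, w7}): φ is true.
  w4 (successors {w0, w2, w4, w5, w6}): φ is true.
  w5 (successors {w1, w2, w5, w6}): φ is true.
  w6 (successors {w0, w1, w2, w6, w7}): φ is true.
  w7 (successors {w0, w4, w6}): φ is true.
For instance, at w4:
  At w4: <>s & []r is false, q is false, so (<>s & []r) -> q is true.
    At w4: <>s is false, []r is false, so <>s & []r is false.
      At w4: <>s requires s at some successor in {w0, w2, w4, w5, w6}.
        At w0: s is false.
        At w2: s is false.
        At w4: s is false.
        At w5: s is false.
        At w6: s is false.
      So <>s is false at w4.
      At w4: []r requires r at every successor {w0, w2, w4, w5, w6}.
        r fails at w2, so []r is false at w4.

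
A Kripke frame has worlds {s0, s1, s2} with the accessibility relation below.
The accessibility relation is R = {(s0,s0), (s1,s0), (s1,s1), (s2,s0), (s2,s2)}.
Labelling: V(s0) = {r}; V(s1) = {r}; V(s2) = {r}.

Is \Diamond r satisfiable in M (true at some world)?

Let φ = \Diamond r. Evaluate φ at each world:
  s0 (successors {s0}): φ is true.
  s1 (successors {s0, s1}): φ is true.
  s2 (successors {s0, s2}): φ is true.
Detail at s0 (witness):
  At s0: \Diamond r requires r at some successor in {s0}.
    r holds at s0, so \Diamond r is true at s0.

Yes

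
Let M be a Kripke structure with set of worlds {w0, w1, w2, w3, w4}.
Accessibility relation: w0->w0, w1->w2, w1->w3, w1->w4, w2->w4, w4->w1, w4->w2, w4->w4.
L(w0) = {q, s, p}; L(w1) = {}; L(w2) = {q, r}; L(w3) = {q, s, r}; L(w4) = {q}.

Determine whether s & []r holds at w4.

At w4: s is false, []r is false, so s & []r is false.
  At w4: []r requires r at every successor {w1, w2, w4}.
    r fails at w1, so []r is false at w4.

No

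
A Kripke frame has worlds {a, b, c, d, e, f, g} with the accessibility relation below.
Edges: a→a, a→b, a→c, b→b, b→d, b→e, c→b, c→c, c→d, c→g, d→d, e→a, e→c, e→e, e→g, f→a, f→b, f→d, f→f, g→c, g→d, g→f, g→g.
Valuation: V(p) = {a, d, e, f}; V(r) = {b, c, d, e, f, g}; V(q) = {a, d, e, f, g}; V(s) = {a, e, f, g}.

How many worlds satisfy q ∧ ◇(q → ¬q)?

4

Let φ = q ∧ ◇(q → ¬q). Evaluate φ at each world:
  a (successors {a, b, c}): φ is true.
  b (successors {b, d, e}): φ is false.
  c (successors {b, c, d, g}): φ is false.
  d (successors {d}): φ is false.
  e (successors {a, c, e, g}): φ is true.
  f (successors {a, b, d, f}): φ is true.
  g (successors {c, d, f, g}): φ is true.
For instance, at c:
  At c: q is false, ◇(q → ¬q) is true, so q ∧ ◇(q → ¬q) is false.
    At c: ◇(q → ¬q) requires q → ¬q at some successor in {b, c, d, g}.
      q → ¬q holds at b, so ◇(q → ¬q) is true at c.
Satisfying worlds: {a, e, f, g}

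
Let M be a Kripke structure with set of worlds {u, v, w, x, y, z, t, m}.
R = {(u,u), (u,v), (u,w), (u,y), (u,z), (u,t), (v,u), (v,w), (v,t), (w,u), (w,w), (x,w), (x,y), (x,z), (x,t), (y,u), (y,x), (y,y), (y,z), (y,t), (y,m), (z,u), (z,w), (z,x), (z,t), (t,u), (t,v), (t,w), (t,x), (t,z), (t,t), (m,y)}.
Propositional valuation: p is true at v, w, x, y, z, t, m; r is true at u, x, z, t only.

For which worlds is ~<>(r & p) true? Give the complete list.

w, m

Let φ = ~<>(r & p). Evaluate φ at each world:
  u (successors {u, v, w, y, z, t}): φ is false.
  v (successors {u, w, t}): φ is false.
  w (successors {u, w}): φ is true.
  x (successors {w, y, z, t}): φ is false.
  y (successors {u, x, y, z, t, m}): φ is false.
  z (successors {u, w, x, t}): φ is false.
  t (successors {u, v, w, x, z, t}): φ is false.
  m (successors {y}): φ is true.
For instance, at y:
  At y: <>(r & p) is true, so ~<>(r & p) is false.
    At y: <>(r & p) requires r & p at some successor in {u, x, y, z, t, m}.
      r & p holds at x, so <>(r & p) is true at y.
Satisfying worlds: {w, m}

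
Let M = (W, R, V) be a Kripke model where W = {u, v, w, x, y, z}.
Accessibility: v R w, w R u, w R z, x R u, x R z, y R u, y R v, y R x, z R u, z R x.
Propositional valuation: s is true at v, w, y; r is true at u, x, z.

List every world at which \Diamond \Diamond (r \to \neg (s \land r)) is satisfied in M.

v, w, x, y, z

Recall that \Diamond ψ holds at a world iff ψ holds at some accessible world.
Let φ = \Diamond \Diamond (r \to \neg (s \land r)). Evaluate φ at each world:
  u (successors ∅): φ is false.
  v (successors {w}): φ is true.
  w (successors {u, z}): φ is true.
  x (successors {u, z}): φ is true.
  y (successors {u, v, x}): φ is true.
  z (successors {u, x}): φ is true.
For instance, at x:
  At x: \Diamond \Diamond (r \to \neg (s \land r)) requires \Diamond (r \to \neg (s \land r)) at some successor in {u, z}.
    \Diamond (r \to \neg (s \land r)) holds at z, so \Diamond \Diamond (r \to \neg (s \land r)) is true at x.
      At z: \Diamond (r \to \neg (s \land r)) requires r \to \neg (s \land r) at some successor in {u, x}.
        r \to \neg (s \land r) holds at u, so \Diamond (r \to \neg (s \land r)) is true at z.
Satisfying worlds: {v, w, x, y, z}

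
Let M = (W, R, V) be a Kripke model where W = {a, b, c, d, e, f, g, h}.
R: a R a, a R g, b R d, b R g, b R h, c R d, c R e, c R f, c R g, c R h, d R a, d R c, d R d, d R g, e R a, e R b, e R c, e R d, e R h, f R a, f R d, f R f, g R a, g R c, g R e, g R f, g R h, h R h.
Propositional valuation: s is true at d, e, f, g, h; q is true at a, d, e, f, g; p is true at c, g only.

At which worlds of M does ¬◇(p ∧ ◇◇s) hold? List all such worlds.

f, h

Let φ = ¬◇(p ∧ ◇◇s). Evaluate φ at each world:
  a (successors {a, g}): φ is false.
  b (successors {d, g, h}): φ is false.
  c (successors {d, e, f, g, h}): φ is false.
  d (successors {a, c, d, g}): φ is false.
  e (successors {a, b, c, d, h}): φ is false.
  f (successors {a, d, f}): φ is true.
  g (successors {a, c, e, f, h}): φ is false.
  h (successors {h}): φ is true.
For instance, at d:
  At d: ◇(p ∧ ◇◇s) is true, so ¬◇(p ∧ ◇◇s) is false.
    At d: ◇(p ∧ ◇◇s) requires p ∧ ◇◇s at some successor in {a, c, d, g}.
      p ∧ ◇◇s holds at c, so ◇(p ∧ ◇◇s) is true at d.
Satisfying worlds: {f, h}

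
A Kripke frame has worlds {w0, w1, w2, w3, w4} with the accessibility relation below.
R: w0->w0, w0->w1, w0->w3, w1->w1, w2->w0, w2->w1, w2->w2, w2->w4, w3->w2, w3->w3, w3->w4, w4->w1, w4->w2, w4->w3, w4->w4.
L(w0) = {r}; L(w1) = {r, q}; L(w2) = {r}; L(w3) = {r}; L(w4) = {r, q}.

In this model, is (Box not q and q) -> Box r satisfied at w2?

Recall that Box ψ holds at a world iff ψ holds at every accessible world, and Dia ψ holds iff ψ holds at some accessible world.
At w2: Box not q and q is false, Box r is true, so (Box not q and q) -> Box r is true.
  At w2: Box not q is false, q is false, so Box not q and q is false.
    At w2: Box not q requires not q at every successor {w0, w1, w2, w4}.
      not q fails at w1, so Box not q is false at w2.
  At w2: Box r requires r at every successor {w0, w1, w2, w4}.
    At w0: r is true.
    At w1: r is true.
    At w2: r is true.
    At w4: r is true.
  So Box r is true at w2.

Yes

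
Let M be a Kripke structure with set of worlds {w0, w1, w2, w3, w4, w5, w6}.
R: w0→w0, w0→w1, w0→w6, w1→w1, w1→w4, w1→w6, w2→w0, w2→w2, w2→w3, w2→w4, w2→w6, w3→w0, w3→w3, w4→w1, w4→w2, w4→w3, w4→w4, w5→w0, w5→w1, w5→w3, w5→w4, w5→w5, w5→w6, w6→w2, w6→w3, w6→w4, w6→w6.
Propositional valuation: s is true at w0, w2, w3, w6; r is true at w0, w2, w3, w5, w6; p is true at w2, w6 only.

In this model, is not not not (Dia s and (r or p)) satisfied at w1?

Yes

At w1: not not (Dia s and (r or p)) is false, so not not not (Dia s and (r or p)) is true.
  At w1: not (Dia s and (r or p)) is true, so not not (Dia s and (r or p)) is false.
    At w1: Dia s and (r or p) is false, so not (Dia s and (r or p)) is true.
      At w1: Dia s is true, r or p is false, so Dia s and (r or p) is false.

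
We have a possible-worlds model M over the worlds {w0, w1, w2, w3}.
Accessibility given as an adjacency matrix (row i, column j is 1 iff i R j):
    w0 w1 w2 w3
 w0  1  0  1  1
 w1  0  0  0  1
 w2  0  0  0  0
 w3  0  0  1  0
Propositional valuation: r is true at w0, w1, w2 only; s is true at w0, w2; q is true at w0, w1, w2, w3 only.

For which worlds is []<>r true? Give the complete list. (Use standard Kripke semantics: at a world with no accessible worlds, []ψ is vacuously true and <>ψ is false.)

w1, w2

Let φ = []<>r. Evaluate φ at each world:
  w0 (successors {w0, w2, w3}): φ is false.
  w1 (successors {w3}): φ is true.
  w2 (successors ∅): φ is true.
  w3 (successors {w2}): φ is false.
For instance, at w1:
  At w1: []<>r requires <>r at every successor {w3}.
      At w3: <>r requires r at some successor in {w2}.
        r holds at w2, so <>r is true at w3.
  So []<>r is true at w1.
Satisfying worlds: {w1, w2}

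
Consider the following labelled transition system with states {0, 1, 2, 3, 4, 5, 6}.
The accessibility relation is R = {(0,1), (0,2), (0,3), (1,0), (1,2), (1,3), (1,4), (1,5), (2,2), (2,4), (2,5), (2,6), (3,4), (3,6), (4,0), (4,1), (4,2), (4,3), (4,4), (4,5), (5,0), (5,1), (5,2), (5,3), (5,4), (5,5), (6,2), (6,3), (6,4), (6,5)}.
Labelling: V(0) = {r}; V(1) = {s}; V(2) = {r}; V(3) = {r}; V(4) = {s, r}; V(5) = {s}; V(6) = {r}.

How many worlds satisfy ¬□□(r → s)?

Let φ = ¬□□(r → s). Evaluate φ at each world:
  0 (successors {1, 2, 3}): φ is true.
  1 (successors {0, 2, 3, 4, 5}): φ is true.
  2 (successors {2, 4, 5, 6}): φ is true.
  3 (successors {4, 6}): φ is true.
  4 (successors {0, 1, 2, 3, 4, 5}): φ is true.
  5 (successors {0, 1, 2, 3, 4, 5}): φ is true.
  6 (successors {2, 3, 4, 5}): φ is true.
For instance, at 4:
  At 4: □□(r → s) is false, so ¬□□(r → s) is true.
    At 4: □□(r → s) requires □(r → s) at every successor {0, 1, 2, 3, 4, 5}.
      □(r → s) fails at 0, so □□(r → s) is false at 4.
Satisfying worlds: {0, 1, 2, 3, 4, 5, 6}

7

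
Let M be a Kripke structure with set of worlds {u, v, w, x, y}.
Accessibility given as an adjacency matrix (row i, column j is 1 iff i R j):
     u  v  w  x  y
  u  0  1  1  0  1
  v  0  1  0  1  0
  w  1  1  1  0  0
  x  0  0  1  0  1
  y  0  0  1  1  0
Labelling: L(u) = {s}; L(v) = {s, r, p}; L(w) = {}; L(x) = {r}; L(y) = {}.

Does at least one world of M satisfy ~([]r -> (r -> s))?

Let φ = ~([]r -> (r -> s)). Evaluate φ at each world:
  u (successors {v, w, y}): φ is false.
  v (successors {v, x}): φ is false.
  w (successors {u, v, w}): φ is false.
  x (successors {w, y}): φ is false.
  y (successors {w, x}): φ is false.
For instance, at v:
  At v: []r -> (r -> s) is true, so ~([]r -> (r -> s)) is false.
    At v: []r is true, r -> s is true, so []r -> (r -> s) is true.
      At v: []r requires r at every successor {v, x}.
        At v: r is true.
        At x: r is true.
      So []r is true at v.

No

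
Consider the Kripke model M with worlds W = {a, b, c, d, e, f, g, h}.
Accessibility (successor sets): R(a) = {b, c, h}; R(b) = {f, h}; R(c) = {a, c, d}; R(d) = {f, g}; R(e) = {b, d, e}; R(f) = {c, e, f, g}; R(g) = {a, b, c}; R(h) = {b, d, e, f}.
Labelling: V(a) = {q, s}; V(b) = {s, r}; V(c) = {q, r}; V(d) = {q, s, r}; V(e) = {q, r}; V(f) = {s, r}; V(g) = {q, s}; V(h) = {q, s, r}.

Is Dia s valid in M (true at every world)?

Let φ = Dia s. Evaluate φ at each world:
  a (successors {b, c, h}): φ is true.
  b (successors {f, h}): φ is true.
  c (successors {a, c, d}): φ is true.
  d (successors {f, g}): φ is true.
  e (successors {b, d, e}): φ is true.
  f (successors {c, e, f, g}): φ is true.
  g (successors {a, b, c}): φ is true.
  h (successors {b, d, e, f}): φ is true.
For instance, at b:
  At b: Dia s requires s at some successor in {f, h}.
    s holds at f, so Dia s is true at b.

Yes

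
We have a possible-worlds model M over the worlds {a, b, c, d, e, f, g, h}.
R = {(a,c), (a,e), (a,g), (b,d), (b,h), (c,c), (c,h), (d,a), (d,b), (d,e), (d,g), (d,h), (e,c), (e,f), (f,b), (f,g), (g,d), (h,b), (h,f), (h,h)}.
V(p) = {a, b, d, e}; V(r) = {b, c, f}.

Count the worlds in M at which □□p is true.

0

Let φ = □□p. Evaluate φ at each world:
  a (successors {c, e, g}): φ is false.
  b (successors {d, h}): φ is false.
  c (successors {c, h}): φ is false.
  d (successors {a, b, e, g, h}): φ is false.
  e (successors {c, f}): φ is false.
  f (successors {b, g}): φ is false.
  g (successors {d}): φ is false.
  h (successors {b, f, h}): φ is false.
For instance, at d:
  At d: □□p requires □p at every successor {a, b, e, g, h}.
    □p fails at a, so □□p is false at d.
      At a: □p requires p at every successor {c, e, g}.
        p fails at c, so □p is false at a.
Satisfying worlds: none.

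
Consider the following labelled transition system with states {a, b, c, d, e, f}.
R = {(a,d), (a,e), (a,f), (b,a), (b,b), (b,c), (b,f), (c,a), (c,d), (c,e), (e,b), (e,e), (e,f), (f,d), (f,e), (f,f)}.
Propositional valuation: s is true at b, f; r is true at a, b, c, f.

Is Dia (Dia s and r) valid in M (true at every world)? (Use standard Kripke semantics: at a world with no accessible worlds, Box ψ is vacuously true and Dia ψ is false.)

Recall that Dia ψ holds at a world iff ψ holds at some accessible world.
Let φ = Dia (Dia s and r). Evaluate φ at each world:
  a (successors {d, e, f}): φ is true.
  b (successors {a, b, c, f}): φ is true.
  c (successors {a, d, e}): φ is true.
  d (successors ∅): φ is false.
  e (successors {b, e, f}): φ is true.
  f (successors {d, e, f}): φ is true.
Detail at d (counterexample):
  At d: no accessible worlds, so Dia (Dia s and r) is false.

No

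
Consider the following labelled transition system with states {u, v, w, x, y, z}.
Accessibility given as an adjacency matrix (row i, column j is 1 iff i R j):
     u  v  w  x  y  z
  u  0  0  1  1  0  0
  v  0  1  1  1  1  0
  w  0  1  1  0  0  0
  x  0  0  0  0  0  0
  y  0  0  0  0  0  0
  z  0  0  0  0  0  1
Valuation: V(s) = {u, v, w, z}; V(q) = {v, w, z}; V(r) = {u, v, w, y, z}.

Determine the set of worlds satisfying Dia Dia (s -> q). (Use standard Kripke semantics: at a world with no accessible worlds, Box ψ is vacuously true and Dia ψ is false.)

Recall that Dia ψ holds at a world iff ψ holds at some accessible world.
Let φ = Dia Dia (s -> q). Evaluate φ at each world:
  u (successors {w, x}): φ is true.
  v (successors {v, w, x, y}): φ is true.
  w (successors {v, w}): φ is true.
  x (successors ∅): φ is false.
  y (successors ∅): φ is false.
  z (successors {z}): φ is true.
For instance, at u:
  At u: Dia Dia (s -> q) requires Dia (s -> q) at some successor in {w, x}.
    Dia (s -> q) holds at w, so Dia Dia (s -> q) is true at u.
      At w: Dia (s -> q) requires s -> q at some successor in {v, w}.
        s -> q holds at v, so Dia (s -> q) is true at w.
Satisfying worlds: {u, v, w, z}

u, v, w, z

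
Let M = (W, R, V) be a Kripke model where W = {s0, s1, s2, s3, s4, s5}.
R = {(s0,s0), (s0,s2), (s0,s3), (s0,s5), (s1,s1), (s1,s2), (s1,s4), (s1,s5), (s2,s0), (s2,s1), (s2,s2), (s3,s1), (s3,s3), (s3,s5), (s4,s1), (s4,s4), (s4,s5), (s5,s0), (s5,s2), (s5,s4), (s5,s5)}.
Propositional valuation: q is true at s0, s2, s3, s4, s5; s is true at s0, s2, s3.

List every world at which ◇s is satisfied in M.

s0, s1, s2, s3, s5

Let φ = ◇s. Evaluate φ at each world:
  s0 (successors {s0, s2, s3, s5}): φ is true.
  s1 (successors {s1, s2, s4, s5}): φ is true.
  s2 (successors {s0, s1, s2}): φ is true.
  s3 (successors {s1, s3, s5}): φ is true.
  s4 (successors {s1, s4, s5}): φ is false.
  s5 (successors {s0, s2, s4, s5}): φ is true.
For instance, at s5:
  At s5: ◇s requires s at some successor in {s0, s2, s4, s5}.
    s holds at s0, so ◇s is true at s5.
Satisfying worlds: {s0, s1, s2, s3, s5}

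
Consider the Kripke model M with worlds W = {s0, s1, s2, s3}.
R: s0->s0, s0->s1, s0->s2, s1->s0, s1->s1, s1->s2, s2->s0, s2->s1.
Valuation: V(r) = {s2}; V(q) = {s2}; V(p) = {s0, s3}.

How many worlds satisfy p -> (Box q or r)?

Let φ = p -> (Box q or r). Evaluate φ at each world:
  s0 (successors {s0, s1, s2}): φ is false.
  s1 (successors {s0, s1, s2}): φ is true.
  s2 (successors {s0, s1}): φ is true.
  s3 (successors ∅): φ is true.
For instance, at s0:
  At s0: p is true, Box q or r is false, so p -> (Box q or r) is false.
    At s0: Box q is false, r is false, so Box q or r is false.
      At s0: Box q requires q at every successor {s0, s1, s2}.
        q fails at s0, so Box q is false at s0.
Satisfying worlds: {s1, s2, s3}

3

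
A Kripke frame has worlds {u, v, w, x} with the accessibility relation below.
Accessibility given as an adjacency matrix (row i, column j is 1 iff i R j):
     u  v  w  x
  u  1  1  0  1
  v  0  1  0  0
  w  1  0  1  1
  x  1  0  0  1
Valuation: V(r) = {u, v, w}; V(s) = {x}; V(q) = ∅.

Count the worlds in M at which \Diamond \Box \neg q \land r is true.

3

Let φ = \Diamond \Box \neg q \land r. Evaluate φ at each world:
  u (successors {u, v, x}): φ is true.
  v (successors {v}): φ is true.
  w (successors {u, w, x}): φ is true.
  x (successors {u, x}): φ is false.
For instance, at x:
  At x: \Diamond \Box \neg q is true, r is false, so \Diamond \Box \neg q \land r is false.
    At x: \Diamond \Box \neg q requires \Box \neg q at some successor in {u, x}.
      \Box \neg q holds at u, so \Diamond \Box \neg q is true at x.
Satisfying worlds: {u, v, w}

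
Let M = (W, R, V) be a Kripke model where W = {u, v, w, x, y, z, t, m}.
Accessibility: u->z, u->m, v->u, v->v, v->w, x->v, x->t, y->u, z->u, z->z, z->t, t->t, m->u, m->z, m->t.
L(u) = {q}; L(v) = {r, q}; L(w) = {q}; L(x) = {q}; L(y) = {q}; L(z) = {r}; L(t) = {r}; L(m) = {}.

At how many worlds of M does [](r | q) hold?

7

Let φ = [](r | q). Evaluate φ at each world:
  u (successors {z, m}): φ is false.
  v (successors {u, v, w}): φ is true.
  w (successors ∅): φ is true.
  x (successors {v, t}): φ is true.
  y (successors {u}): φ is true.
  z (successors {u, z, t}): φ is true.
  t (successors {t}): φ is true.
  m (successors {u, z, t}): φ is true.
For instance, at z:
  At z: [](r | q) requires r | q at every successor {u, z, t}.
    At u: r | q is true.
    At z: r | q is true.
    At t: r | q is true.
  So [](r | q) is true at z.
Satisfying worlds: {v, w, x, y, z, t, m}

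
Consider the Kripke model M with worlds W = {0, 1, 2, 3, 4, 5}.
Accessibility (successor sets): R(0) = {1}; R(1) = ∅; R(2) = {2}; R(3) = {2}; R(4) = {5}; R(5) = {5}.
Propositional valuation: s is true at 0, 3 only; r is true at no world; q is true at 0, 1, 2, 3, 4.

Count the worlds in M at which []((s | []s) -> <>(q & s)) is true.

Recall that []ψ holds at a world iff ψ holds at every accessible world, and <>ψ holds iff ψ holds at some accessible world.
Let φ = []((s | []s) -> <>(q & s)). Evaluate φ at each world:
  0 (successors {1}): φ is false.
  1 (successors ∅): φ is true.
  2 (successors {2}): φ is true.
  3 (successors {2}): φ is true.
  4 (successors {5}): φ is true.
  5 (successors {5}): φ is true.
For instance, at 3:
  At 3: []((s | []s) -> <>(q & s)) requires (s | []s) -> <>(q & s) at every successor {2}.
      At 2: s | []s is false, <>(q & s) is false, so (s | []s) -> <>(q & s) is true.
  So []((s | []s) -> <>(q & s)) is true at 3.
Satisfying worlds: {1, 2, 3, 4, 5}

5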